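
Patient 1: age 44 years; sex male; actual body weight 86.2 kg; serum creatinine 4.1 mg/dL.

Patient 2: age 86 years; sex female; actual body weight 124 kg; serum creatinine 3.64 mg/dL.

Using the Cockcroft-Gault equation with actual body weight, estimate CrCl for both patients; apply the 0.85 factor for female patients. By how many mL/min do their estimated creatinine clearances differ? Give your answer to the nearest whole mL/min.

6 mL/min

Patient 1: CrCl = (140 − 44) × 86.2 / (72 × 4.1) = 8275.2 / 295.20 ≈ 28.0 mL/min
Patient 2: CrCl = (140 − 86) × 124 / (72 × 3.64) × 0.85 = 6696.0 / 262.08 × 0.85 ≈ 21.7 mL/min
|28.0 − 21.7| = 6.3 mL/min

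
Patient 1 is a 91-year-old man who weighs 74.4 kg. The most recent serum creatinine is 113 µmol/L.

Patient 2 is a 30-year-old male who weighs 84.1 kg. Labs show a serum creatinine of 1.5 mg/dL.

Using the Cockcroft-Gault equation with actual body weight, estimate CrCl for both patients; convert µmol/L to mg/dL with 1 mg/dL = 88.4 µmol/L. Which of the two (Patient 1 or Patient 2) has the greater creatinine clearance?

Patient 1: SCr = 113 / 88.4 = 1.278 mg/dL
Patient 1: CrCl = (140 − 91) × 74.4 / (72 × 1.278) = 3645.6 / 92.02 ≈ 39.6 mL/min
Patient 2: CrCl = (140 − 30) × 84.1 / (72 × 1.5) = 9251.0 / 108.00 ≈ 85.7 mL/min
39.6 vs 85.7 mL/min → Patient 2 is higher.

Patient 2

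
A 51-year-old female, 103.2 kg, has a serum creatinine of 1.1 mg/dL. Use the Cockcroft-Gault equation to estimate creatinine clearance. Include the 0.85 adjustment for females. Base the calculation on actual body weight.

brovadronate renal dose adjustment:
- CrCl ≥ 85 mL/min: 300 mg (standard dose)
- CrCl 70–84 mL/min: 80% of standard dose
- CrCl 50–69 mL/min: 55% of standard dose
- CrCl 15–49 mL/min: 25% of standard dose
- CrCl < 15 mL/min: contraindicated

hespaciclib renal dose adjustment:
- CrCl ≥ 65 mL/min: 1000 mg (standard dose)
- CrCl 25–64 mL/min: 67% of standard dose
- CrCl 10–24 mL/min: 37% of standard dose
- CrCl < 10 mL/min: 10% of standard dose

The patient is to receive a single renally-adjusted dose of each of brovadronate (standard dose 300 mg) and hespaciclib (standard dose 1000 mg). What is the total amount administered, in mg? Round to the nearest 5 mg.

CrCl = (140 − 51) × 103.2 / (72 × 1.1) × 0.85 = 9184.8 / 79.20 × 0.85 ≈ 98.6 mL/min
CrCl ≈ 99 mL/min.
brovadronate: ≥ 85 mL/min → 100% of 300 mg = 300 mg.
hespaciclib: ≥ 65 mL/min → 100% of 1000 mg = 1000 mg.
Total = 300 + 1000 = 1300 mg.

1300 mg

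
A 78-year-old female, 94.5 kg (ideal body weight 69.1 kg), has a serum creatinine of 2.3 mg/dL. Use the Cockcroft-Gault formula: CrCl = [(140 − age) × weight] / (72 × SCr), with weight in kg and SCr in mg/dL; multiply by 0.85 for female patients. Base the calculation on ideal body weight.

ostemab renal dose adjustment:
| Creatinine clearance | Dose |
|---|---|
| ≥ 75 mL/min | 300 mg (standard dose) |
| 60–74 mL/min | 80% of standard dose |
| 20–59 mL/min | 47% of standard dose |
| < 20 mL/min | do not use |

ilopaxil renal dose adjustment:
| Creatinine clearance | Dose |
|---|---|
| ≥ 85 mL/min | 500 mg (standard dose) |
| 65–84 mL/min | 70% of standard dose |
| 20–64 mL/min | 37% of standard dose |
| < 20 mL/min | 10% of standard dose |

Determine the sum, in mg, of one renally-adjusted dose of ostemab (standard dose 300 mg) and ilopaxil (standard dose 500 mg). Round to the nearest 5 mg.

325 mg

CrCl = (140 − 78) × 69.1 / (72 × 2.3) × 0.85 = 4284.2 / 165.60 × 0.85 ≈ 22.0 mL/min
CrCl ≈ 22 mL/min.
ostemab: 20–59 mL/min → 47% of 300 mg = 141 mg.
ilopaxil: 20–64 mL/min → 37% of 500 mg = 185 mg.
Total = 141 + 185 = 326 mg.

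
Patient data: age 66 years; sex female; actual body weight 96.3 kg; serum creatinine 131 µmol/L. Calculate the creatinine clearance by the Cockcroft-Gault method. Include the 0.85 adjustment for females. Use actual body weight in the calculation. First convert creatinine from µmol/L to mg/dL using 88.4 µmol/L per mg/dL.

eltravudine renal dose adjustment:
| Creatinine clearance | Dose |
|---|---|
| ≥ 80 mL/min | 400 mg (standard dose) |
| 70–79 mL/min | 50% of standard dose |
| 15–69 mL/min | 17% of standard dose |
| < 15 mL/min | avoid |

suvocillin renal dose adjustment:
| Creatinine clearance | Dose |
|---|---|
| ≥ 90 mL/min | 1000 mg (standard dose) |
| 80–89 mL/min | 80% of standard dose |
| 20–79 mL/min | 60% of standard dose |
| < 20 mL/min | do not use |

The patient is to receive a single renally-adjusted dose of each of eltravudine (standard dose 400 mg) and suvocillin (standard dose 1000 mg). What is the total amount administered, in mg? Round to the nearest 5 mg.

SCr = 131 / 88.4 = 1.482 mg/dL
CrCl = (140 − 66) × 96.3 / (72 × 1.482) × 0.85 = 7126.2 / 106.70 × 0.85 ≈ 56.8 mL/min
CrCl ≈ 57 mL/min.
eltravudine: 15–69 mL/min → 17% of 400 mg = 68 mg.
suvocillin: 20–79 mL/min → 60% of 1000 mg = 600 mg.
Total = 68 + 600 = 668 mg.

670 mg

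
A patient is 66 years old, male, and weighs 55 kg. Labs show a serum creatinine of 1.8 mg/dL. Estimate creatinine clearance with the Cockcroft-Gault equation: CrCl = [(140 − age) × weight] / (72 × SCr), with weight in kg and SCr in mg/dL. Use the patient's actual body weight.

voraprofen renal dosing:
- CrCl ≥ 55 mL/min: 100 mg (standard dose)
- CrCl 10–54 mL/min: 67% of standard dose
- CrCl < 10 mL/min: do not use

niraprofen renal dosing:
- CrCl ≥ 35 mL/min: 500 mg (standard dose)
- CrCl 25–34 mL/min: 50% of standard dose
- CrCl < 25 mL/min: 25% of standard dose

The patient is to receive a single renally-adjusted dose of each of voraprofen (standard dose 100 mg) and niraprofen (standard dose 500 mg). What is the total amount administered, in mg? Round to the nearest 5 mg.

CrCl = (140 − 66) × 55 / (72 × 1.8) = 4070.0 / 129.60 ≈ 31.4 mL/min
CrCl ≈ 31 mL/min.
voraprofen: 10–54 mL/min → 67% of 100 mg = 67 mg.
niraprofen: 25–34 mL/min → 50% of 500 mg = 250 mg.
Total = 67 + 250 = 317 mg.

315 mg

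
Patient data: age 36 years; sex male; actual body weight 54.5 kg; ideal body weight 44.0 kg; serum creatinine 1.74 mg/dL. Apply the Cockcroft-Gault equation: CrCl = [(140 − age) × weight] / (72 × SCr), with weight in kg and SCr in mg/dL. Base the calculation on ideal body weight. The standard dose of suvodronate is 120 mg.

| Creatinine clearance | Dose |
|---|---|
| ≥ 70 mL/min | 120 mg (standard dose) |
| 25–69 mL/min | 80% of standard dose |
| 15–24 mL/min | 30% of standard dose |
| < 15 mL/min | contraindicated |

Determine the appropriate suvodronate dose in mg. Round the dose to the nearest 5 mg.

CrCl = (140 − 36) × 44 / (72 × 1.74) = 4576.0 / 125.28 ≈ 36.5 mL/min
CrCl ≈ 37 mL/min → bracket 25–69 mL/min.
80% of 120 mg = 96 mg → 95 mg

95 mg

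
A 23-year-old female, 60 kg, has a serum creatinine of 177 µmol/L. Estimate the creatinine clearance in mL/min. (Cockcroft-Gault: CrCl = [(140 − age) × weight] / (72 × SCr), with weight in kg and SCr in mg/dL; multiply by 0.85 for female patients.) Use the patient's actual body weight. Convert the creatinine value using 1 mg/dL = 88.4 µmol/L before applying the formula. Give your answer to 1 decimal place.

SCr = 177 / 88.4 = 2.002 mg/dL
CrCl = (140 − 23) × 60 / (72 × 2.002) × 0.85 = 7020.0 / 144.14 × 0.85 ≈ 41.4 mL/min

41.4 mL/min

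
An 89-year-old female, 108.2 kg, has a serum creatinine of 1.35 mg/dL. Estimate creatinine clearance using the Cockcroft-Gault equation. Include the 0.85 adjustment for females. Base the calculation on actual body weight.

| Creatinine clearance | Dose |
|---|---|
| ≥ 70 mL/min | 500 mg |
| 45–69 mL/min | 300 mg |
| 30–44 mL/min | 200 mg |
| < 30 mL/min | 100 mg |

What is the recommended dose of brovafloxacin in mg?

300 mg

CrCl = (140 − 89) × 108.2 / (72 × 1.35) × 0.85 = 5518.2 / 97.20 × 0.85 ≈ 48.3 mL/min
CrCl ≈ 48 mL/min → bracket 45–69 mL/min.
Dose for this bracket: 300 mg.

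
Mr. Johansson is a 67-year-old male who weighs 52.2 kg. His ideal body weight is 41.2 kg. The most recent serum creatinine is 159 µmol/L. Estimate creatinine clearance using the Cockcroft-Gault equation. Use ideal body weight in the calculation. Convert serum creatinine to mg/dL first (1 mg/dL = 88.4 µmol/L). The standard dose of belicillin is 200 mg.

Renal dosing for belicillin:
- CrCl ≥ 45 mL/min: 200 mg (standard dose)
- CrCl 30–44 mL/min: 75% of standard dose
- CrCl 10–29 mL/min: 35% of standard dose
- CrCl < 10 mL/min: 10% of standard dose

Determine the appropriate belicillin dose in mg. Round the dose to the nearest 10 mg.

70 mg

SCr = 159 / 88.4 = 1.799 mg/dL
CrCl = (140 − 67) × 41.2 / (72 × 1.799) = 3007.6 / 129.53 ≈ 23.2 mL/min
CrCl ≈ 23 mL/min → bracket 10–29 mL/min.
35% of 200 mg = 70 mg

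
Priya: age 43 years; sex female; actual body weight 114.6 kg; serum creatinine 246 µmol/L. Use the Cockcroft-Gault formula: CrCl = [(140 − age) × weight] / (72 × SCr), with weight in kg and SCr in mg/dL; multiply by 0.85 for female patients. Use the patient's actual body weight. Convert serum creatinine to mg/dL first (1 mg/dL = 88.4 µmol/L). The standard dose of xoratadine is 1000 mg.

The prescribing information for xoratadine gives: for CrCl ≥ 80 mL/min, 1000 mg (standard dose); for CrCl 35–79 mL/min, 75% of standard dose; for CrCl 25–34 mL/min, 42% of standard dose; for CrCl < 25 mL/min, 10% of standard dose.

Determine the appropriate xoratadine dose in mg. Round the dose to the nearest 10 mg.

750 mg

SCr = 246 / 88.4 = 2.783 mg/dL
CrCl = (140 − 43) × 114.6 / (72 × 2.783) × 0.85 = 11116.2 / 200.38 × 0.85 ≈ 47.2 mL/min
CrCl ≈ 47 mL/min → bracket 35–79 mL/min.
75% of 1000 mg = 750 mg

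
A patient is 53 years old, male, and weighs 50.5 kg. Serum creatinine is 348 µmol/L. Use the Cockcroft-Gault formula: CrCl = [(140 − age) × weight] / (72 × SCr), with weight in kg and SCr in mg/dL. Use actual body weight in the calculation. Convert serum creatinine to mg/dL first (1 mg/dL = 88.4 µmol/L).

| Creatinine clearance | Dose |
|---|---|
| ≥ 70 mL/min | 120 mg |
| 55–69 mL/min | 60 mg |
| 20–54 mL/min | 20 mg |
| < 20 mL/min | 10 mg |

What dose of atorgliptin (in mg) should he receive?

10 mg

SCr = 348 / 88.4 = 3.937 mg/dL
CrCl = (140 − 53) × 50.5 / (72 × 3.937) = 4393.5 / 283.46 ≈ 15.5 mL/min
CrCl ≈ 16 mL/min → bracket < 20 mL/min.
Dose for this bracket: 10 mg.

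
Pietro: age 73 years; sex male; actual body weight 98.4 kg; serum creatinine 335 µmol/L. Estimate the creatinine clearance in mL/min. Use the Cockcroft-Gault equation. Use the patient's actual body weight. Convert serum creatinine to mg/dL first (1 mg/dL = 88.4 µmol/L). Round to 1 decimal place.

SCr = 335 / 88.4 = 3.79 mg/dL
CrCl = (140 − 73) × 98.4 / (72 × 3.79) = 6592.8 / 272.88 ≈ 24.2 mL/min

24.2 mL/min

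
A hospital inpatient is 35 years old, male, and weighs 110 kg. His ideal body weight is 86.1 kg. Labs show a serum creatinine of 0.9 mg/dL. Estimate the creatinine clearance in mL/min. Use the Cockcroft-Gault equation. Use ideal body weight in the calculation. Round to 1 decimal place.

139.5 mL/min

CrCl = (140 − 35) × 86.1 / (72 × 0.9) = 9040.5 / 64.80 ≈ 139.5 mL/min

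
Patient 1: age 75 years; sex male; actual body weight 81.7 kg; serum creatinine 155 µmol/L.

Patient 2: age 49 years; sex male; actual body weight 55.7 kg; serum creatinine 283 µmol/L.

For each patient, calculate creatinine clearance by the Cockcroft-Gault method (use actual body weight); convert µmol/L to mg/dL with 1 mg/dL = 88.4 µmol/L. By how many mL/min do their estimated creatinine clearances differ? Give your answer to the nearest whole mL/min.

Patient 1: SCr = 155 / 88.4 = 1.753 mg/dL
Patient 1: CrCl = (140 − 75) × 81.7 / (72 × 1.753) = 5310.5 / 126.22 ≈ 42.1 mL/min
Patient 2: SCr = 283 / 88.4 = 3.201 mg/dL
Patient 2: CrCl = (140 − 49) × 55.7 / (72 × 3.201) = 5068.7 / 230.47 ≈ 22.0 mL/min
|42.1 − 22.0| = 20.1 mL/min

20 mL/min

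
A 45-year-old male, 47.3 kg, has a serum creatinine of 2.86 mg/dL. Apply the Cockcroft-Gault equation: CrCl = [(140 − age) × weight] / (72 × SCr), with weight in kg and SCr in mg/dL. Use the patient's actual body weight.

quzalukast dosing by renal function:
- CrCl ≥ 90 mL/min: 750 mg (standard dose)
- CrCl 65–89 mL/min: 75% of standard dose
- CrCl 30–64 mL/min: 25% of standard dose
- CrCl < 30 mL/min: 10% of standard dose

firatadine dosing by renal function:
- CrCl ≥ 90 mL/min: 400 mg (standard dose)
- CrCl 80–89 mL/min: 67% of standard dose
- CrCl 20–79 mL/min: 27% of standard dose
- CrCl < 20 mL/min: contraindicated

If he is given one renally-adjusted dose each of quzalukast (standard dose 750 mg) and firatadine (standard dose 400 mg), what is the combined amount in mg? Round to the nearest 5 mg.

185 mg

CrCl = (140 − 45) × 47.3 / (72 × 2.86) = 4493.5 / 205.92 ≈ 21.8 mL/min
CrCl ≈ 22 mL/min.
quzalukast: < 30 mL/min → 10% of 750 mg = 75 mg.
firatadine: 20–79 mL/min → 27% of 400 mg = 108 mg.
Total = 75 + 108 = 183 mg.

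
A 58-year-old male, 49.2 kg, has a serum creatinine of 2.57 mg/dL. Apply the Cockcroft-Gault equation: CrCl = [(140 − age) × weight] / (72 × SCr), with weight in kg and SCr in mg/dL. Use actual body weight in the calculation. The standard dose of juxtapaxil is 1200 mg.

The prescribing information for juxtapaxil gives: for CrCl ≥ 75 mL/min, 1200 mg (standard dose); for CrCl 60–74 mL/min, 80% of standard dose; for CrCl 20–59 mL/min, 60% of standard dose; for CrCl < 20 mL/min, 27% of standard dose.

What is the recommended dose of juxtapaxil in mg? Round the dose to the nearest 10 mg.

720 mg

CrCl = (140 − 58) × 49.2 / (72 × 2.57) = 4034.4 / 185.04 ≈ 21.8 mL/min
CrCl ≈ 22 mL/min → bracket 20–59 mL/min.
60% of 1200 mg = 720 mg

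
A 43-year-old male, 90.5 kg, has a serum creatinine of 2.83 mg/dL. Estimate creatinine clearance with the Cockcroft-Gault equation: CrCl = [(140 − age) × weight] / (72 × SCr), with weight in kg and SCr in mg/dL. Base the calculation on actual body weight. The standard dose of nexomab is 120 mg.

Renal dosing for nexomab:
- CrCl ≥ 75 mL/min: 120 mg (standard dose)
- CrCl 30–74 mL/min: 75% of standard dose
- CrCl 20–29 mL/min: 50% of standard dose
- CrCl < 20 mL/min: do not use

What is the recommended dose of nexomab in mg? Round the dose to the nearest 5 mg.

90 mg

CrCl = (140 − 43) × 90.5 / (72 × 2.83) = 8778.5 / 203.76 ≈ 43.1 mL/min
CrCl ≈ 43 mL/min → bracket 30–74 mL/min.
75% of 120 mg = 90 mg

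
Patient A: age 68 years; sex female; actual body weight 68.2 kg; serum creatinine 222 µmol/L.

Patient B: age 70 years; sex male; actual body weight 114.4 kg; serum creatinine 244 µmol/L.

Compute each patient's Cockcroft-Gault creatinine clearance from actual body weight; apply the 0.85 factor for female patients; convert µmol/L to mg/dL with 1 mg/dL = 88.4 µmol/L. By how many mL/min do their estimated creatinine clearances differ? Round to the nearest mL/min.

Patient A: SCr = 222 / 88.4 = 2.511 mg/dL
Patient A: CrCl = (140 − 68) × 68.2 / (72 × 2.511) × 0.85 = 4910.4 / 180.79 × 0.85 ≈ 23.1 mL/min
Patient B: SCr = 244 / 88.4 = 2.76 mg/dL
Patient B: CrCl = (140 − 70) × 114.4 / (72 × 2.76) = 8008.0 / 198.72 ≈ 40.3 mL/min
|23.1 − 40.3| = 17.2 mL/min

17 mL/min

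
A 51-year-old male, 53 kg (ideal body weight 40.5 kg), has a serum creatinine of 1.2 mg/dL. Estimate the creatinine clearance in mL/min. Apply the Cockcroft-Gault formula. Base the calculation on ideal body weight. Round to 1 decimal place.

41.7 mL/min

CrCl = (140 − 51) × 40.5 / (72 × 1.2) = 3604.5 / 86.40 ≈ 41.7 mL/min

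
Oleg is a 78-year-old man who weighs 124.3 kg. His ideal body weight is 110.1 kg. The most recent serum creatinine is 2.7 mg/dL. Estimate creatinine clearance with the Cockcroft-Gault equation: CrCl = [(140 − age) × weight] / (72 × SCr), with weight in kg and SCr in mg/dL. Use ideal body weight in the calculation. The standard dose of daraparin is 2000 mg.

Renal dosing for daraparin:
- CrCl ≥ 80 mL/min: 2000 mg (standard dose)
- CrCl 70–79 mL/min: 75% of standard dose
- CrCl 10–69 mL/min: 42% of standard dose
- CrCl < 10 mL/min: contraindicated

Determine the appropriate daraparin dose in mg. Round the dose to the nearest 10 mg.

CrCl = (140 − 78) × 110.1 / (72 × 2.7) = 6826.2 / 194.40 ≈ 35.1 mL/min
CrCl ≈ 35 mL/min → bracket 10–69 mL/min.
42% of 2000 mg = 840 mg

840 mg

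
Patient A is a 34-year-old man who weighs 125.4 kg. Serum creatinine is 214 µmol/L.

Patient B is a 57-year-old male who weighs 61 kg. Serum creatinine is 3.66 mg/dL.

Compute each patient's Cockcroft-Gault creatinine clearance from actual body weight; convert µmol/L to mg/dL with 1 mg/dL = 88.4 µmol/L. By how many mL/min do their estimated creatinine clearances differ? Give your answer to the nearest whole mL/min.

57 mL/min

Patient A: SCr = 214 / 88.4 = 2.421 mg/dL
Patient A: CrCl = (140 − 34) × 125.4 / (72 × 2.421) = 13292.4 / 174.31 ≈ 76.3 mL/min
Patient B: CrCl = (140 − 57) × 61 / (72 × 3.66) = 5063.0 / 263.52 ≈ 19.2 mL/min
|76.3 − 19.2| = 57.1 mL/min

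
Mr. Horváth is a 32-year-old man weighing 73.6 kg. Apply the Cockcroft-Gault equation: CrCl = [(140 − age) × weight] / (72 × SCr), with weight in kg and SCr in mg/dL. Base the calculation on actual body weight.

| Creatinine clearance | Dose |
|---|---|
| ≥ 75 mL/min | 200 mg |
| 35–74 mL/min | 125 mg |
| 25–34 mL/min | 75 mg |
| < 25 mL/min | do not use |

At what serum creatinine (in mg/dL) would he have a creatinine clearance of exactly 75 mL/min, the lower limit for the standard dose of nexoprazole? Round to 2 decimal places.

1.47 mg/dL

Standard dose requires CrCl ≥ 75 mL/min.
Set (140 − 32) × 73.6 / (72 × SCr) = 75
SCr = (140 − 32) × 73.6 / (72 × 75) = 1.472 mg/dL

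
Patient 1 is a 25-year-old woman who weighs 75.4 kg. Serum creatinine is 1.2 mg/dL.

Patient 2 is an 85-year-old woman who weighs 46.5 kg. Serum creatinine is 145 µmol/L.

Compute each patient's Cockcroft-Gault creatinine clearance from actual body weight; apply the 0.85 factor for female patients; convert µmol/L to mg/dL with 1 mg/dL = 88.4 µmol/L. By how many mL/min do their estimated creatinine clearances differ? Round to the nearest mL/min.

67 mL/min

Patient 1: CrCl = (140 − 25) × 75.4 / (72 × 1.2) × 0.85 = 8671.0 / 86.40 × 0.85 ≈ 85.3 mL/min
Patient 2: SCr = 145 / 88.4 = 1.64 mg/dL
Patient 2: CrCl = (140 − 85) × 46.5 / (72 × 1.64) × 0.85 = 2557.5 / 118.08 × 0.85 ≈ 18.4 mL/min
|85.3 − 18.4| = 66.9 mL/min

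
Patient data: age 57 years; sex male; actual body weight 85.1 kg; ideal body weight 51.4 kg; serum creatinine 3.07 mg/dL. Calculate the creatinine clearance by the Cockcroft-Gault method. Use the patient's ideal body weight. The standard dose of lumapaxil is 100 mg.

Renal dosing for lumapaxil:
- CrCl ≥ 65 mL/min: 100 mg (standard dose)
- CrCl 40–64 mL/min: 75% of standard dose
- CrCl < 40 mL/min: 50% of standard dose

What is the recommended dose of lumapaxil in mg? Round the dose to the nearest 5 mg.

CrCl = (140 − 57) × 51.4 / (72 × 3.07) = 4266.2 / 221.04 ≈ 19.3 mL/min
CrCl ≈ 19 mL/min → bracket < 40 mL/min.
50% of 100 mg = 50 mg

50 mg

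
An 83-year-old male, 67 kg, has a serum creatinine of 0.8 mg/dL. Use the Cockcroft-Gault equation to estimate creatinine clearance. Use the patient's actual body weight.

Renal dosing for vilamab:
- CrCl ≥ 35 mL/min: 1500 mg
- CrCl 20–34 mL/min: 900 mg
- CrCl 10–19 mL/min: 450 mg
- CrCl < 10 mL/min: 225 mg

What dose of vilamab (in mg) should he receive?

CrCl = (140 − 83) × 67 / (72 × 0.8) = 3819.0 / 57.60 ≈ 66.3 mL/min
CrCl ≈ 66 mL/min → bracket ≥ 35 mL/min.
Dose for this bracket: 1500 mg.

1500 mg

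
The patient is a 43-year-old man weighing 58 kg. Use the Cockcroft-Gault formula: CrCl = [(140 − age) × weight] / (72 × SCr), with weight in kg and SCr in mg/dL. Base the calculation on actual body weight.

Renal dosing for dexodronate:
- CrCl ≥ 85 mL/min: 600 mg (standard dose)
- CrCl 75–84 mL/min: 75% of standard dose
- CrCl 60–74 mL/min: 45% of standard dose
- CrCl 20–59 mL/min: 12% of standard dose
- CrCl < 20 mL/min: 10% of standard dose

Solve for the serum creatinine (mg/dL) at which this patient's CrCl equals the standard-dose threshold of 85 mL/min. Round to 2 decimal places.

Standard dose requires CrCl ≥ 85 mL/min.
Set (140 − 43) × 58 / (72 × SCr) = 85
SCr = (140 − 43) × 58 / (72 × 85) = 0.919 mg/dL

0.92 mg/dL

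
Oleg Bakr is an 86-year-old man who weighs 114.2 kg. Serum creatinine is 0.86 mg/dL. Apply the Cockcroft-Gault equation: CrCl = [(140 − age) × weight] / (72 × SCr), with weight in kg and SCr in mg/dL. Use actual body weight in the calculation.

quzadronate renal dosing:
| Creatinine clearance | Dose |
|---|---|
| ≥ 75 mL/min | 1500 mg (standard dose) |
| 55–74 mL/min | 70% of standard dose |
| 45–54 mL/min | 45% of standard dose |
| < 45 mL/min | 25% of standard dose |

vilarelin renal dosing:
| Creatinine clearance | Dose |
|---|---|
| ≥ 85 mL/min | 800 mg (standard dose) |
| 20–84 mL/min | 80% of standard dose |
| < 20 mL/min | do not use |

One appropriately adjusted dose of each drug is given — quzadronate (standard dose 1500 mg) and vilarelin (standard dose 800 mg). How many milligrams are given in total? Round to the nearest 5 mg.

2300 mg

CrCl = (140 − 86) × 114.2 / (72 × 0.86) = 6166.8 / 61.92 ≈ 99.6 mL/min
CrCl ≈ 100 mL/min.
quzadronate: ≥ 75 mL/min → 100% of 1500 mg = 1500 mg.
vilarelin: ≥ 85 mL/min → 100% of 800 mg = 800 mg.
Total = 1500 + 800 = 2300 mg.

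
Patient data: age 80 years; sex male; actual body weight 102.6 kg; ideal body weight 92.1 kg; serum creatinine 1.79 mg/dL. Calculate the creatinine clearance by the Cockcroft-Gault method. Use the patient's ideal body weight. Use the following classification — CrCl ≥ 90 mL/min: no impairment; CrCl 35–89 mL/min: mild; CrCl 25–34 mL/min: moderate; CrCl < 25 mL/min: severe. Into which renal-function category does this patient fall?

CrCl = (140 − 80) × 92.1 / (72 × 1.79) = 5526.0 / 128.88 ≈ 42.9 mL/min
43 mL/min falls in the 'mild' range.

mild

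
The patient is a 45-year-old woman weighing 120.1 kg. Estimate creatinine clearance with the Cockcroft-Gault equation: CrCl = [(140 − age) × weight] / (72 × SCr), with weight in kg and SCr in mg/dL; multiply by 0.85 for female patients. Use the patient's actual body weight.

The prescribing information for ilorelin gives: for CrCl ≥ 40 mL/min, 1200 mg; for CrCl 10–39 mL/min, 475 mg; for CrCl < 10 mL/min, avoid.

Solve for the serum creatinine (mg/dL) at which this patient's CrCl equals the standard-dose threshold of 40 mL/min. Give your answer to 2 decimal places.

3.37 mg/dL

Standard dose requires CrCl ≥ 40 mL/min.
Set (140 − 45) × 120.1 × 0.85 / (72 × SCr) = 40
SCr = (140 − 45) × 120.1 × 0.85 / (72 × 40) = 3.367 mg/dL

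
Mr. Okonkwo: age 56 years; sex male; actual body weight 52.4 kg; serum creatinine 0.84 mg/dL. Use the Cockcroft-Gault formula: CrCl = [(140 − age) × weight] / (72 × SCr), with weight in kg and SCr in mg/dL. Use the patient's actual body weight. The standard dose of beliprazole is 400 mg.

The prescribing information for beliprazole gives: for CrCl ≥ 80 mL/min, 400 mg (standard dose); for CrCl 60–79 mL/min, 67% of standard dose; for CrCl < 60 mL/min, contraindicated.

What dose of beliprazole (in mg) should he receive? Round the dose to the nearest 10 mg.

CrCl = (140 − 56) × 52.4 / (72 × 0.84) = 4401.6 / 60.48 ≈ 72.8 mL/min
CrCl ≈ 73 mL/min → bracket 60–79 mL/min.
67% of 400 mg = 268 mg → 270 mg

270 mg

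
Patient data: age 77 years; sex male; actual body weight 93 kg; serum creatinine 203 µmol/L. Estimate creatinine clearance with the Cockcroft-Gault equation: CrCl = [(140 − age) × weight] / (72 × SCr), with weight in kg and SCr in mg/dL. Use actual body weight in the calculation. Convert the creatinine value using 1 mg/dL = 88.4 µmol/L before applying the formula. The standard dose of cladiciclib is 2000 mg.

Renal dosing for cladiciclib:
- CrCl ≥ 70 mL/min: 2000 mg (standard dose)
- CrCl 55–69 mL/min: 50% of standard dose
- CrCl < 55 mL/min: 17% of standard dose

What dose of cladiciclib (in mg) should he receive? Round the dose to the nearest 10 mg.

340 mg

SCr = 203 / 88.4 = 2.296 mg/dL
CrCl = (140 − 77) × 93 / (72 × 2.296) = 5859.0 / 165.31 ≈ 35.4 mL/min
CrCl ≈ 35 mL/min → bracket < 55 mL/min.
17% of 2000 mg = 340 mg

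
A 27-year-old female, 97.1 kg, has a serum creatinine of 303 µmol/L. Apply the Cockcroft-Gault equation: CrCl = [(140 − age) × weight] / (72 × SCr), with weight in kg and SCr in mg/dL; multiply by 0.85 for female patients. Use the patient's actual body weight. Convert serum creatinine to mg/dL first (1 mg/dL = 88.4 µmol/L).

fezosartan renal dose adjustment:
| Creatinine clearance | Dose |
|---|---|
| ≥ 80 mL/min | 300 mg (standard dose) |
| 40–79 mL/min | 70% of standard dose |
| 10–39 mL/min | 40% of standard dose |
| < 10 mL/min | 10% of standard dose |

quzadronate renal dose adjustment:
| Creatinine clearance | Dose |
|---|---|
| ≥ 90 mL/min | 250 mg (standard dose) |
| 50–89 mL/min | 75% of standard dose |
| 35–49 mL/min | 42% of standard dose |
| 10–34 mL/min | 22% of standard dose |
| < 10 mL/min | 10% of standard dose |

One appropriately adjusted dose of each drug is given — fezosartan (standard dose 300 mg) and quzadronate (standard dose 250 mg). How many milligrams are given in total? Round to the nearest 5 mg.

SCr = 303 / 88.4 = 3.428 mg/dL
CrCl = (140 − 27) × 97.1 / (72 × 3.428) × 0.85 = 10972.3 / 246.82 × 0.85 ≈ 37.8 mL/min
CrCl ≈ 38 mL/min.
fezosartan: 10–39 mL/min → 40% of 300 mg = 120 mg.
quzadronate: 35–49 mL/min → 42% of 250 mg = 105 mg.
Total = 120 + 105 = 225 mg.

225 mg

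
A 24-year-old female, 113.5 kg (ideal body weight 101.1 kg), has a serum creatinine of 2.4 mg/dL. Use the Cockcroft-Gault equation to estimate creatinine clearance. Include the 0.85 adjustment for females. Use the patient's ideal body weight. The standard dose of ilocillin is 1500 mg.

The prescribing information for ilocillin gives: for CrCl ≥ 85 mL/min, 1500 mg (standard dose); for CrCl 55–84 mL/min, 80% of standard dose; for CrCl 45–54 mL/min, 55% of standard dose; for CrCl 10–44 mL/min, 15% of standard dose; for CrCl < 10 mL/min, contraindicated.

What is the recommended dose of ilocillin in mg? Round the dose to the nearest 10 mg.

CrCl = (140 − 24) × 101.1 / (72 × 2.4) × 0.85 = 11727.6 / 172.80 × 0.85 ≈ 57.7 mL/min
CrCl ≈ 58 mL/min → bracket 55–84 mL/min.
80% of 1500 mg = 1200 mg

1200 mg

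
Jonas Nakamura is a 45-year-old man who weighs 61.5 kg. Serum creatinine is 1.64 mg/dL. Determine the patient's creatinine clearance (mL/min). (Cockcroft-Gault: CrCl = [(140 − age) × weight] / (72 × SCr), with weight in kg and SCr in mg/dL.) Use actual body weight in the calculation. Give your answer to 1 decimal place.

CrCl = (140 − 45) × 61.5 / (72 × 1.64) = 5842.5 / 118.08 ≈ 49.5 mL/min

49.5 mL/min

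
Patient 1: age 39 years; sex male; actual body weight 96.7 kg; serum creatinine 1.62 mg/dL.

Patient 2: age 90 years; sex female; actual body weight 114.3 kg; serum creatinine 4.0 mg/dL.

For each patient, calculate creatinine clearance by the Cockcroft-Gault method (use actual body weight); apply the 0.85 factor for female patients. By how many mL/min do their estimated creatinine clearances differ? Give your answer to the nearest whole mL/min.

Patient 1: CrCl = (140 − 39) × 96.7 / (72 × 1.62) = 9766.7 / 116.64 ≈ 83.7 mL/min
Patient 2: CrCl = (140 − 90) × 114.3 / (72 × 4) × 0.85 = 5715.0 / 288.00 × 0.85 ≈ 16.9 mL/min
|83.7 − 16.9| = 66.8 mL/min

67 mL/min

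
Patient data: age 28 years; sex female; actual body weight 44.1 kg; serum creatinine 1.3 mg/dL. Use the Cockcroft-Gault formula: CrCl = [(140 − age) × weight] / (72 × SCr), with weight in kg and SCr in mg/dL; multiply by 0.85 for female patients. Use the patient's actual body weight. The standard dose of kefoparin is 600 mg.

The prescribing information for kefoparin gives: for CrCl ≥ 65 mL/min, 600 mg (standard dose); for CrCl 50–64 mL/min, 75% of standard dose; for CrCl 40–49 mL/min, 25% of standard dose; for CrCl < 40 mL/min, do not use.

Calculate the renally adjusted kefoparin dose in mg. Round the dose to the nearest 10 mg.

CrCl = (140 − 28) × 44.1 / (72 × 1.3) × 0.85 = 4939.2 / 93.60 × 0.85 ≈ 44.9 mL/min
CrCl ≈ 45 mL/min → bracket 40–49 mL/min.
25% of 600 mg = 150 mg

150 mg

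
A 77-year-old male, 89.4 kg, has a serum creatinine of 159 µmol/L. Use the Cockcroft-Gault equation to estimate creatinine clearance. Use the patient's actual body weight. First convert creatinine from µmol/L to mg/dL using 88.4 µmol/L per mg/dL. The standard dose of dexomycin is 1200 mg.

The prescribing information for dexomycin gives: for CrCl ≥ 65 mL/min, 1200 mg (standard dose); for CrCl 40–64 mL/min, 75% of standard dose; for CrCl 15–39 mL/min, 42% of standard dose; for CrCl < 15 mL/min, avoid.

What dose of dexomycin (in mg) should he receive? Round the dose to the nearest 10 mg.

900 mg

SCr = 159 / 88.4 = 1.799 mg/dL
CrCl = (140 − 77) × 89.4 / (72 × 1.799) = 5632.2 / 129.53 ≈ 43.5 mL/min
CrCl ≈ 43 mL/min → bracket 40–64 mL/min.
75% of 1200 mg = 900 mg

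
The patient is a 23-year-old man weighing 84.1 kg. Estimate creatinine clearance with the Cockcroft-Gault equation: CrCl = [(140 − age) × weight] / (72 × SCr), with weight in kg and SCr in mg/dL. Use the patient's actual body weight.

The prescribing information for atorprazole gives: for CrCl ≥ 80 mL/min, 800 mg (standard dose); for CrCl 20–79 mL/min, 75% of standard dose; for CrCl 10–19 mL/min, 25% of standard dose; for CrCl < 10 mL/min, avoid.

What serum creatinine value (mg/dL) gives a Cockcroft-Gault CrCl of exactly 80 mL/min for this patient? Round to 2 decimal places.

Standard dose requires CrCl ≥ 80 mL/min.
Set (140 − 23) × 84.1 / (72 × SCr) = 80
SCr = (140 − 23) × 84.1 / (72 × 80) = 1.708 mg/dL

1.71 mg/dL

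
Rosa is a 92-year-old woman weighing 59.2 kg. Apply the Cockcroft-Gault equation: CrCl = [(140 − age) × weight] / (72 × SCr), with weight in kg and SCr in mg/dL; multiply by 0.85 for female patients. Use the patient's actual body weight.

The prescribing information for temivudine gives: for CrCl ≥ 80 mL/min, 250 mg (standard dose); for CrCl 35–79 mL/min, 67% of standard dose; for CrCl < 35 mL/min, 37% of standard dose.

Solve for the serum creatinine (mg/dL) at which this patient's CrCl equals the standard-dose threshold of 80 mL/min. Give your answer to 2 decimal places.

Standard dose requires CrCl ≥ 80 mL/min.
Set (140 − 92) × 59.2 × 0.85 / (72 × SCr) = 80
SCr = (140 − 92) × 59.2 × 0.85 / (72 × 80) = 0.419 mg/dL

0.42 mg/dL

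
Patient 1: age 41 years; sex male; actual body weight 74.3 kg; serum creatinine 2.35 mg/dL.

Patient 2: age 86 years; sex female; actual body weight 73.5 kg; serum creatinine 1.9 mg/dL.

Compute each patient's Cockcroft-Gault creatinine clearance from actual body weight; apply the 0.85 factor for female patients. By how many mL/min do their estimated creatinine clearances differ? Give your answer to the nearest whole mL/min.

19 mL/min

Patient 1: CrCl = (140 − 41) × 74.3 / (72 × 2.35) = 7355.7 / 169.20 ≈ 43.5 mL/min
Patient 2: CrCl = (140 − 86) × 73.5 / (72 × 1.9) × 0.85 = 3969.0 / 136.80 × 0.85 ≈ 24.7 mL/min
|43.5 − 24.7| = 18.8 mL/min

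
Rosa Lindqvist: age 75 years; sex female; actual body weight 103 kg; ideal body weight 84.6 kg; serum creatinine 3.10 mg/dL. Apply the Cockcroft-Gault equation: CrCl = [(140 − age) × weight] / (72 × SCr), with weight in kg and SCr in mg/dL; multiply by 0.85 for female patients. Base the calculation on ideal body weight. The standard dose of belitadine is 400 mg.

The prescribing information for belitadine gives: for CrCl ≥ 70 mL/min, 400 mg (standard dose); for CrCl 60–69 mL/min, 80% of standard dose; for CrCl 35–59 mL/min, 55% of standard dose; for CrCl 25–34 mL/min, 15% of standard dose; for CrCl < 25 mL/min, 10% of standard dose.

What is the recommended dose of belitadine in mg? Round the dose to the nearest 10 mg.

40 mg

CrCl = (140 − 75) × 84.6 / (72 × 3.1) × 0.85 = 5499.0 / 223.20 × 0.85 ≈ 20.9 mL/min
CrCl ≈ 21 mL/min → bracket < 25 mL/min.
10% of 400 mg = 40 mg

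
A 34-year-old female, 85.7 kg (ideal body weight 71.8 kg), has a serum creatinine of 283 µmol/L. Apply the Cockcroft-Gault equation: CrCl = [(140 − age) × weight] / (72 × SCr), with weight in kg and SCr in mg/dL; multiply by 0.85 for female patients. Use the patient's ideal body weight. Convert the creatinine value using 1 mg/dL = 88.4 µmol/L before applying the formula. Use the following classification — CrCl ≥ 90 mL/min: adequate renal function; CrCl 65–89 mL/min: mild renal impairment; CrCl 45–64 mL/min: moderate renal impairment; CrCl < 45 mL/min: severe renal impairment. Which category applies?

SCr = 283 / 88.4 = 3.201 mg/dL
CrCl = (140 − 34) × 71.8 / (72 × 3.201) × 0.85 = 7610.8 / 230.47 × 0.85 ≈ 28.1 mL/min
28 mL/min falls in the 'severe renal impairment' range.

severe renal impairment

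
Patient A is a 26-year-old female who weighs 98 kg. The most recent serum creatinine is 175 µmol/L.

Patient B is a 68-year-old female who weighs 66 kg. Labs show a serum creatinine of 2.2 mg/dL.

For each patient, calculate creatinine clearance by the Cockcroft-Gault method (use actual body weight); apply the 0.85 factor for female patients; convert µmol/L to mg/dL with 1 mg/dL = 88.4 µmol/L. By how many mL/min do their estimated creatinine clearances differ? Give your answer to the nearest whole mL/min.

Patient A: SCr = 175 / 88.4 = 1.98 mg/dL
Patient A: CrCl = (140 − 26) × 98 / (72 × 1.98) × 0.85 = 11172.0 / 142.56 × 0.85 ≈ 66.6 mL/min
Patient B: CrCl = (140 − 68) × 66 / (72 × 2.2) × 0.85 = 4752.0 / 158.40 × 0.85 ≈ 25.5 mL/min
|66.6 − 25.5| = 41.1 mL/min

41 mL/min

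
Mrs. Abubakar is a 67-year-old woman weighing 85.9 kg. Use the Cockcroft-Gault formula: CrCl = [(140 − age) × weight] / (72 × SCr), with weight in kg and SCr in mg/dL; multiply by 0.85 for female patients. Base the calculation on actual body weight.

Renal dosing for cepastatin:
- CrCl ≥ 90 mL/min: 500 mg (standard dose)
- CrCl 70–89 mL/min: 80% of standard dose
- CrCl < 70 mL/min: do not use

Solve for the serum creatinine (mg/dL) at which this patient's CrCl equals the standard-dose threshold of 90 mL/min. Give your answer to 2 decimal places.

0.82 mg/dL

Standard dose requires CrCl ≥ 90 mL/min.
Set (140 − 67) × 85.9 × 0.85 / (72 × SCr) = 90
SCr = (140 − 67) × 85.9 × 0.85 / (72 × 90) = 0.823 mg/dL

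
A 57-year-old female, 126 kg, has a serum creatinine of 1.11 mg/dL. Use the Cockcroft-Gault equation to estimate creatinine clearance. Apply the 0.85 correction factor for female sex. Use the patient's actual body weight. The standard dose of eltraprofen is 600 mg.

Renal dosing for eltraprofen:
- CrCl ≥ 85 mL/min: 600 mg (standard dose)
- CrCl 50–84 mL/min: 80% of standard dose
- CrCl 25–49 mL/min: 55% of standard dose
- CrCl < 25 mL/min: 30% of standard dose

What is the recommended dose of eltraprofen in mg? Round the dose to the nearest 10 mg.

600 mg

CrCl = (140 − 57) × 126 / (72 × 1.11) × 0.85 = 10458.0 / 79.92 × 0.85 ≈ 111.2 mL/min
CrCl ≈ 111 mL/min → bracket ≥ 85 mL/min.
100% of 600 mg = 600 mg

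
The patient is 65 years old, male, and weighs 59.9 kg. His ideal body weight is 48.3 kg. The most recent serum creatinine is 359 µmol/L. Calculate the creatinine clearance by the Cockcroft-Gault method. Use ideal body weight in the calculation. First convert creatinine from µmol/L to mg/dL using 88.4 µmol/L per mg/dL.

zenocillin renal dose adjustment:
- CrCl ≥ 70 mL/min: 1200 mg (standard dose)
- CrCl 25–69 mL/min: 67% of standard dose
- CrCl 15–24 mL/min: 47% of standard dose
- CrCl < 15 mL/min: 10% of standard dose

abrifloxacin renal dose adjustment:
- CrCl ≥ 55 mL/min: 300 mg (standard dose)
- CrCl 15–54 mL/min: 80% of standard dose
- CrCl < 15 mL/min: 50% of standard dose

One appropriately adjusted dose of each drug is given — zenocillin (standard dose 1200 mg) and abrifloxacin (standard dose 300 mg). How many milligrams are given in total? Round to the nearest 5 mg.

270 mg

SCr = 359 / 88.4 = 4.061 mg/dL
CrCl = (140 − 65) × 48.3 / (72 × 4.061) = 3622.5 / 292.39 ≈ 12.4 mL/min
CrCl ≈ 12 mL/min.
zenocillin: < 15 mL/min → 10% of 1200 mg = 120 mg.
abrifloxacin: < 15 mL/min → 50% of 300 mg = 150 mg.
Total = 120 + 150 = 270 mg.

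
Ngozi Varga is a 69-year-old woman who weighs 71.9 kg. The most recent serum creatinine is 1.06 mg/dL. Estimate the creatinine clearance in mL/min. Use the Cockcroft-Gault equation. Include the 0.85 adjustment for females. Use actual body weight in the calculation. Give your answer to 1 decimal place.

56.9 mL/min

CrCl = (140 − 69) × 71.9 / (72 × 1.06) × 0.85 = 5104.9 / 76.32 × 0.85 ≈ 56.9 mL/min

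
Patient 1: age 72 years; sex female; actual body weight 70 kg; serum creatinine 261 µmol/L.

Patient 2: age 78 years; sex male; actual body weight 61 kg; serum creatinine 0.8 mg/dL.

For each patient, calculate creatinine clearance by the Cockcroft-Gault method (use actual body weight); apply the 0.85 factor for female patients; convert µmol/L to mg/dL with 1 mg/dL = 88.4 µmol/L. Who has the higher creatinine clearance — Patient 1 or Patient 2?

Patient 2

Patient 1: SCr = 261 / 88.4 = 2.952 mg/dL
Patient 1: CrCl = (140 − 72) × 70 / (72 × 2.952) × 0.85 = 4760.0 / 212.54 × 0.85 ≈ 19.0 mL/min
Patient 2: CrCl = (140 − 78) × 61 / (72 × 0.8) = 3782.0 / 57.60 ≈ 65.7 mL/min
19.0 vs 65.7 mL/min → Patient 2 is higher.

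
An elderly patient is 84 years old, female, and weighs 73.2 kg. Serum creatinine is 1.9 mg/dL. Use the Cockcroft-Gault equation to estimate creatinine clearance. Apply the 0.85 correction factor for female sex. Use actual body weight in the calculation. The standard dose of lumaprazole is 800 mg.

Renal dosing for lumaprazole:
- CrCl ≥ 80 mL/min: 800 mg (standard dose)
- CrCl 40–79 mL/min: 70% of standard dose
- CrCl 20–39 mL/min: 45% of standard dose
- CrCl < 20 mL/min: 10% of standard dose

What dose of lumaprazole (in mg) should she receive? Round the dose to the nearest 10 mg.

360 mg

CrCl = (140 − 84) × 73.2 / (72 × 1.9) × 0.85 = 4099.2 / 136.80 × 0.85 ≈ 25.5 mL/min
CrCl ≈ 25 mL/min → bracket 20–39 mL/min.
45% of 800 mg = 360 mg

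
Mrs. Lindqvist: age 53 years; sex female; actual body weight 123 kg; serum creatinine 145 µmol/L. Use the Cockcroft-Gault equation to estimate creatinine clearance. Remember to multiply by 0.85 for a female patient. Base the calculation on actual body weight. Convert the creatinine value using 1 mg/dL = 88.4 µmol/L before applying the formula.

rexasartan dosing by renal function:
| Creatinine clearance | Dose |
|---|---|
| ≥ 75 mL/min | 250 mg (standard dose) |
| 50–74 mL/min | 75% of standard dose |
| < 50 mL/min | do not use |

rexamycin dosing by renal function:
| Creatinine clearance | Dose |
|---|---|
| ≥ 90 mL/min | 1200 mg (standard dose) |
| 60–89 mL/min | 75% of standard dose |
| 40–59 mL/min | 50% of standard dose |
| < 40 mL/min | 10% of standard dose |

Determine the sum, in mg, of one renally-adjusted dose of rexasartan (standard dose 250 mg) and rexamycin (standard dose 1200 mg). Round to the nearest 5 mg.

SCr = 145 / 88.4 = 1.64 mg/dL
CrCl = (140 − 53) × 123 / (72 × 1.64) × 0.85 = 10701.0 / 118.08 × 0.85 ≈ 77.0 mL/min
CrCl ≈ 77 mL/min.
rexasartan: ≥ 75 mL/min → 100% of 250 mg = 250 mg.
rexamycin: 60–89 mL/min → 75% of 1200 mg = 900 mg.
Total = 250 + 900 = 1150 mg.

1150 mg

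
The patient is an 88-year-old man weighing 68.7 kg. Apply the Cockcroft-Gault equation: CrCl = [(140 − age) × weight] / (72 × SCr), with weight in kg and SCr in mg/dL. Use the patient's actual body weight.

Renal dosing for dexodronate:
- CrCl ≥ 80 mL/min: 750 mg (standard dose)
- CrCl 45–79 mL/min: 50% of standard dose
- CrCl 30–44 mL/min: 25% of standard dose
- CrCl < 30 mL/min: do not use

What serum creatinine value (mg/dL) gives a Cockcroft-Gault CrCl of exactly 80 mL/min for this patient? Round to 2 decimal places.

Standard dose requires CrCl ≥ 80 mL/min.
Set (140 − 88) × 68.7 / (72 × SCr) = 80
SCr = (140 − 88) × 68.7 / (72 × 80) = 0.620 mg/dL

0.62 mg/dL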